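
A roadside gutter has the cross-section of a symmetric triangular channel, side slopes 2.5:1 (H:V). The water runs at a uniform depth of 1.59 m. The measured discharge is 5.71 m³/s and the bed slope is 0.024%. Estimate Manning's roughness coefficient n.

For a triangular section with side slope z = 2.5: A = zy² = 2.5×1.59² = 6.32 m²; P = 2y√(1+z²) = 2×1.59×2.693 = 8.562 m.
Hydraulic radius R = A/P = 6.32/8.562 = 0.7381 m.
Rearranging Manning's equation: n = (1/Q) A R^(2/3) S^(1/2) = (1/5.71) × 6.32 × 0.7381^(2/3) × √0.00024 = 0.014.

n = 0.014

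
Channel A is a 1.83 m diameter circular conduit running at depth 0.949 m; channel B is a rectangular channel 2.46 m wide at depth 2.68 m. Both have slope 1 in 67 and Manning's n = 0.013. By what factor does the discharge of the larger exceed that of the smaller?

Channel A: For a circular section of diameter D = 1.83 m at depth y = 0.949 m, the central angle is θ = 2 arccos(1 − 2y/D) = 3.216 rad. Then A = (D²/8)(θ − sin θ) = 1.377 m² and P = Dθ/2 = 2.943 m. Hydraulic radius R = A/P = 1.377/2.943 = 0.4681 m. Q_A = (1/0.013)·1.377·0.4681^(2/3)·√0.01493 = 7.803 m³/s.
Channel B: Flow area A = b·y = 2.46 × 2.68 = 6.593 m². Wetted perimeter P = b + 2y = 2.46 + 2×2.68 = 7.82 m. Hydraulic radius R = A/P = 6.593/7.82 = 0.8431 m. Q_B = (1/0.013)·6.593·0.8431^(2/3)·√0.01493 = 55.29 m³/s.
The larger discharge is 55.29 m³/s and the smaller is 7.803 m³/s; the ratio is 7.09.

7.09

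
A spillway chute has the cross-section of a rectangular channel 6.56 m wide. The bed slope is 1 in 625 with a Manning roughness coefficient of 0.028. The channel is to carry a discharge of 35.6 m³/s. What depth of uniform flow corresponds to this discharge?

Manning's equation rearranged: A R^(2/3) = nQ / (1·√S) = 0.028 × 35.6 / (√0.0016) = 24.92.
Try y = 2.13 m: A R^(2/3) = 16.57 — low.
Try y = 3.43 m: A R^(2/3) = 31.76 — high.
Try y = 2.86 m: A R^(2/3) = 24.89 — close enough.

y_n = 2.86 m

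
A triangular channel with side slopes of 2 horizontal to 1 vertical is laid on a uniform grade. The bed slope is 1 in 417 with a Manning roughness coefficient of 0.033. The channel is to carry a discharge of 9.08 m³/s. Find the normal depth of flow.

Manning's equation rearranged: A R^(2/3) = nQ / (1·√S) = 0.033 × 9.08 / (√0.002398) = 6.119.
Try y = 2.25 m: A R^(2/3) = 10.17 — high.
Try y = 1.86 m: A R^(2/3) = 6.12 — ≈ 6.119.

y_n = 1.86 m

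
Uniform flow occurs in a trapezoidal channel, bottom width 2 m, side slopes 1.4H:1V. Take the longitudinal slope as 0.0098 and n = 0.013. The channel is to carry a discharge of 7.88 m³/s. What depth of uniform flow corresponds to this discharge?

y_n = 0.627 m

Manning's equation rearranged: A R^(2/3) = nQ / (1·√S) = 0.013 × 7.88 / (√0.0098) = 1.035.
At y = 0.768 m: A R^(2/3) = 1.505 — high.
At y = 0.52 m: A R^(2/3) = 0.7368 — low.
At y = 0.627 m: A R^(2/3) = 1.034 — matches.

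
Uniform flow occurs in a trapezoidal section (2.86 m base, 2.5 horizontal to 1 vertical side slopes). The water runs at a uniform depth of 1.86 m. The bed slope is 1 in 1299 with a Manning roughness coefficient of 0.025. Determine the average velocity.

With bottom width b = 2.86 m and side slope z = 2.5: A = (b + zy)y = (2.86 + 2.5×1.86)×1.86 = 13.97 m²; P = b + 2y√(1+z²) = 2.86 + 2×1.86×2.693 = 12.88 m.
Hydraulic radius R = A/P = 13.97/12.88 = 1.085 m.
From Manning's equation, V = (1/n) R^(2/3) S^(1/2) = (1/0.025) × 1.085^(2/3) × 0.0007698^(1/2) = 1.17 m/s.

V = 1.17 m/s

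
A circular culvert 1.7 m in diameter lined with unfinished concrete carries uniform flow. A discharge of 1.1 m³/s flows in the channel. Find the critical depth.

y_c = 0.513 m

At critical depth, Q² T / (g A³) = 1, i.e. A³/T = Q²/g = 1.1²/9.81 = 0.1233.
Try y = 0.6 m: A³/T = 0.226 — high.
Try y = 0.406 m: A³/T = 0.04966 — low.
Try y = 0.513 m: A³/T = 0.1233 — ≈ 0.1233.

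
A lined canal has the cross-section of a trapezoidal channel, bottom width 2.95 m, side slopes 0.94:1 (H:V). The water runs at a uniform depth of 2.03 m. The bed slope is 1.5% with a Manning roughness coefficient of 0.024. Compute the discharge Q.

Q = 55.5 m³/s

With bottom width b = 2.95 m and side slope z = 0.94: A = (b + zy)y = (2.95 + 0.94×2.03)×2.03 = 9.862 m²; P = b + 2y√(1+z²) = 2.95 + 2×2.03×1.372 = 8.522 m.
Hydraulic radius R = A/P = 9.862/8.522 = 1.157 m.
Manning's equation: Q = (1/n) A R^(2/3) S^(1/2) = (1/0.024) × 9.862 × 1.157^(2/3) × 0.015^(1/2) = 55.5 m³/s.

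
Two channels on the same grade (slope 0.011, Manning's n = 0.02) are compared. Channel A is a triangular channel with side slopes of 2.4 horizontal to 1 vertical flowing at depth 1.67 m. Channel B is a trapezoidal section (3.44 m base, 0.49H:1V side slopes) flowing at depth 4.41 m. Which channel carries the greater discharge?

Channel A: For a triangular section with side slope z = 2.4: A = zy² = 2.4×1.67² = 6.693 m²; P = 2y√(1+z²) = 2×1.67×2.6 = 8.684 m. Hydraulic radius R = A/P = 6.693/8.684 = 0.7708 m. Q_A = (1/0.02)·6.693·0.7708^(2/3)·√0.011 = 29.51 m³/s.
Channel B: With bottom width b = 3.44 m and side slope z = 0.49: A = (b + zy)y = (3.44 + 0.49×4.41)×4.41 = 24.7 m²; P = b + 2y√(1+z²) = 3.44 + 2×4.41×1.114 = 13.26 m. Hydraulic radius R = A/P = 24.7/13.26 = 1.862 m. Q_B = (1/0.02)·24.7·1.862^(2/3)·√0.011 = 196.1 m³/s.
Q_A = 29.51 m³/s vs Q_B = 196.1 m³/s, so channel B carries more.

channel B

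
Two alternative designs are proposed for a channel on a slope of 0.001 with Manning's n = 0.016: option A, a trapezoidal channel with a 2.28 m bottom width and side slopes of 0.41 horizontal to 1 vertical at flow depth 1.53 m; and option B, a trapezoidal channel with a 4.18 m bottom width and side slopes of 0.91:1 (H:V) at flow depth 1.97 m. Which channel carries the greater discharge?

channel B

Channel A: With bottom width b = 2.28 m and side slope z = 0.41: A = (b + zy)y = (2.28 + 0.41×1.53)×1.53 = 4.448 m²; P = b + 2y√(1+z²) = 2.28 + 2×1.53×1.081 = 5.587 m. Hydraulic radius R = A/P = 4.448/5.587 = 0.7961 m. Q_A = (1/0.016)·4.448·0.7961^(2/3)·√0.001 = 7.552 m³/s.
Channel B: With bottom width b = 4.18 m and side slope z = 0.91: A = (b + zy)y = (4.18 + 0.91×1.97)×1.97 = 11.77 m²; P = b + 2y√(1+z²) = 4.18 + 2×1.97×1.352 = 9.507 m. Hydraulic radius R = A/P = 11.77/9.507 = 1.238 m. Q_B = (1/0.016)·11.77·1.238^(2/3)·√0.001 = 26.81 m³/s.
Q_A = 7.552 m³/s vs Q_B = 26.81 m³/s, so channel B carries more.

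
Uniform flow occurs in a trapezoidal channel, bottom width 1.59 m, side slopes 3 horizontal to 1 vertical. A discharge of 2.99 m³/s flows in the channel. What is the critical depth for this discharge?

At critical depth, Q² T / (g A³) = 1, i.e. A³/T = Q²/g = 2.99²/9.81 = 0.9113.
Trying y = 0.458 m: A³/T = 0.5767 — low.
Trying y = 0.648 m: A³/T = 2.192 — high.
Trying y = 0.517 m: A³/T = 0.9127 — matches.

y_c = 0.517 m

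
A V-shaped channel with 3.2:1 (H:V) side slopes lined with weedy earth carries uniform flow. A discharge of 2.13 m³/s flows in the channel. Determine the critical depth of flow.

y_c = 0.618 m

At critical depth, Q² T / (g A³) = 1, i.e. A³/T = Q²/g = 2.13²/9.81 = 0.4625.
At y = 0.437 m: A³/T = 0.0816 — low.
At y = 0.699 m: A³/T = 0.8544 — high.
At y = 0.618 m: A³/T = 0.4615 — matches.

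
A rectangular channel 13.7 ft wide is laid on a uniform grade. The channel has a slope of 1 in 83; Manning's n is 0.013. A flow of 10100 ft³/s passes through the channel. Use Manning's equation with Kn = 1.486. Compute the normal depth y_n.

y_n = 19.9 ft

Manning's equation rearranged: A R^(2/3) = nQ / (1.486·√S) = 0.013 × 10100 / (1.486 × √0.01205) = 805.
Try y = 22.1 ft: A R^(2/3) = 912.2 — over.
Try y = 16.1 ft: A R^(2/3) = 628.1 — short.
Try y = 19.9 ft: A R^(2/3) = 807.3 — matches.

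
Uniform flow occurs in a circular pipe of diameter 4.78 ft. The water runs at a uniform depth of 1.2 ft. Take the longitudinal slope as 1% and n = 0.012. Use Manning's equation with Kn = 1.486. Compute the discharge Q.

For a circular section of diameter D = 4.78 ft at depth y = 1.2 ft, the central angle is θ = 2 arccos(1 − 2y/D) = 2.099 rad. Then A = (D²/8)(θ − sin θ) = 3.529 ft² and P = Dθ/2 = 5.017 ft.
Hydraulic radius R = A/P = 3.529/5.017 = 0.7034 ft.
Manning's equation: Q = (1.486/n) A R^(2/3) S^(1/2) = (1.486/0.012) × 3.529 × 0.7034^(2/3) × 0.01^(1/2) = 34.6 ft³/s.

Q = 34.6 ft³/s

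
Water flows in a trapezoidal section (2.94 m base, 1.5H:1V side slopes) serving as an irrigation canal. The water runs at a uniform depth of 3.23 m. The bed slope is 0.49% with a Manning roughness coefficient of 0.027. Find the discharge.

With bottom width b = 2.94 m and side slope z = 1.5: A = (b + zy)y = (2.94 + 1.5×3.23)×3.23 = 25.15 m²; P = b + 2y√(1+z²) = 2.94 + 2×3.23×1.803 = 14.59 m.
Hydraulic radius R = A/P = 25.15/14.59 = 1.724 m.
Manning's equation: Q = (1/n) A R^(2/3) S^(1/2) = (1/0.027) × 25.15 × 1.724^(2/3) × 0.0049^(1/2) = 93.7 m³/s.

Q = 93.7 m³/s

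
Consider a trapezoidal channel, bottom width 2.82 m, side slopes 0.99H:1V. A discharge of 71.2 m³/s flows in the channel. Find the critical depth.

y_c = 2.89 m

At critical depth, Q² T / (g A³) = 1, i.e. A³/T = Q²/g = 71.2²/9.81 = 516.8.
At y = 2 m: A³/T = 130.5 — low.
At y = 3.45 m: A³/T = 1032 — high.
At y = 2.89 m: A³/T = 518.1 — matches.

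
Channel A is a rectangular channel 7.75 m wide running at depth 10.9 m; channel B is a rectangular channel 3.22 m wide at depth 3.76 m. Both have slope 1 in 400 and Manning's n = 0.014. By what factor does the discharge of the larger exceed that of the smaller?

Channel A: Flow area A = b·y = 7.75 × 10.9 = 84.48 m². Wetted perimeter P = b + 2y = 7.75 + 2×10.9 = 29.55 m. Hydraulic radius R = A/P = 84.48/29.55 = 2.859 m. Q_A = (1/0.014)·84.48·2.859^(2/3)·√0.0025 = 607.7 m³/s.
Channel B: Flow area A = b·y = 3.22 × 3.76 = 12.11 m². Wetted perimeter P = b + 2y = 3.22 + 2×3.76 = 10.74 m. Hydraulic radius R = A/P = 12.11/10.74 = 1.127 m. Q_B = (1/0.014)·12.11·1.127^(2/3)·√0.0025 = 46.84 m³/s.
The larger discharge is 607.7 m³/s and the smaller is 46.84 m³/s; the ratio is 13.

13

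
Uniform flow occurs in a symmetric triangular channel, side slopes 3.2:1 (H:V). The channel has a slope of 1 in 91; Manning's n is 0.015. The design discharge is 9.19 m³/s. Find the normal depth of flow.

y_n = 0.862 m

Manning's equation rearranged: A R^(2/3) = nQ / (1·√S) = 0.015 × 9.19 / (√0.01099) = 1.315.
Trying y = 0.936 m: A R^(2/3) = 1.638 — high.
Trying y = 0.862 m: A R^(2/3) = 1.315 — ≈ 1.315.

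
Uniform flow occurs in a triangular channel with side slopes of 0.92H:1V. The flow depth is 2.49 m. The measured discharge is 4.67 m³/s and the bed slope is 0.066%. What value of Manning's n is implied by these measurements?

n = 0.028

For a triangular section with side slope z = 0.92: A = zy² = 0.92×2.49² = 5.704 m²; P = 2y√(1+z²) = 2×2.49×1.359 = 6.767 m.
Hydraulic radius R = A/P = 5.704/6.767 = 0.8429 m.
Rearranging Manning's equation: n = (1/Q) A R^(2/3) S^(1/2) = (1/4.67) × 5.704 × 0.8429^(2/3) × √0.00066 = 0.028.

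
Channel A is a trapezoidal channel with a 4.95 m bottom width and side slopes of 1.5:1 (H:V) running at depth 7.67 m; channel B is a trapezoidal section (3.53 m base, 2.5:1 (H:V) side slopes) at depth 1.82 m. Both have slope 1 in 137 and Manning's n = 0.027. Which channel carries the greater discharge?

channel A

Channel A: With bottom width b = 4.95 m and side slope z = 1.5: A = (b + zy)y = (4.95 + 1.5×7.67)×7.67 = 126.2 m²; P = b + 2y√(1+z²) = 4.95 + 2×7.67×1.803 = 32.6 m. Hydraulic radius R = A/P = 126.2/32.6 = 3.871 m. Q_A = (1/0.027)·126.2·3.871^(2/3)·√0.007299 = 984.6 m³/s.
Channel B: With bottom width b = 3.53 m and side slope z = 2.5: A = (b + zy)y = (3.53 + 2.5×1.82)×1.82 = 14.71 m²; P = b + 2y√(1+z²) = 3.53 + 2×1.82×2.693 = 13.33 m. Hydraulic radius R = A/P = 14.71/13.33 = 1.103 m. Q_B = (1/0.027)·14.71·1.103^(2/3)·√0.007299 = 49.68 m³/s.
Q_A = 984.6 m³/s vs Q_B = 49.68 m³/s, so channel A carries more.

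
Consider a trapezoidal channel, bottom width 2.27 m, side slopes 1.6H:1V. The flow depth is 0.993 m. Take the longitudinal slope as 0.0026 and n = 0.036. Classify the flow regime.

subcritical

With bottom width b = 2.27 m and side slope z = 1.6: A = (b + zy)y = (2.27 + 1.6×0.993)×0.993 = 3.832 m²; P = b + 2y√(1+z²) = 2.27 + 2×0.993×1.887 = 6.017 m.
Hydraulic radius R = A/P = 3.832/6.017 = 0.6368 m.
V = (1/n) R^(2/3) √S = (1/0.036) × 0.6368^(2/3) × √0.0026 = 1.048 m/s. Hydraulic depth D_h = A/T = 3.832/5.448 = 0.7034 m.
Froude number Fr = V/√(g·D_h) = 1.048/√(9.81×0.7034) = 0.399, which is less than 1, so the flow is subcritical.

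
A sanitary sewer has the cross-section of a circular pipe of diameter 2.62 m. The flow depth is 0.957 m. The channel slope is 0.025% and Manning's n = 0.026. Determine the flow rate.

For a circular section of diameter D = 2.62 m at depth y = 0.957 m, the central angle is θ = 2 arccos(1 − 2y/D) = 2.596 rad. Then A = (D²/8)(θ − sin θ) = 1.782 m² and P = Dθ/2 = 3.401 m.
Hydraulic radius R = A/P = 1.782/3.401 = 0.524 m.
Manning's equation: Q = (1/n) A R^(2/3) S^(1/2) = (1/0.026) × 1.782 × 0.524^(2/3) × 0.00025^(1/2) = 0.704 m³/s.

Q = 0.704 m³/s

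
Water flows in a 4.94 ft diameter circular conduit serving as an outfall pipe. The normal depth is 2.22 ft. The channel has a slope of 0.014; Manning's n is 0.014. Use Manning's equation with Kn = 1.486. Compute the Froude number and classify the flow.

For a circular section of diameter D = 4.94 ft at depth y = 2.22 ft, the central angle is θ = 2 arccos(1 − 2y/D) = 2.939 rad. Then A = (D²/8)(θ − sin θ) = 8.35 ft² and P = Dθ/2 = 7.259 ft.
Hydraulic radius R = A/P = 8.35/7.259 = 1.15 ft.
V = (1.486/n) R^(2/3) √S = (1.486/0.014) × 1.15^(2/3) × √0.014 = 13.79 ft/s. Hydraulic depth D_h = A/T = 8.35/4.915 = 1.699 ft.
Froude number Fr = V/√(g·D_h) = 13.79/√(32.2×1.699) = 1.86, which is greater than 1, so the flow is supercritical.

supercritical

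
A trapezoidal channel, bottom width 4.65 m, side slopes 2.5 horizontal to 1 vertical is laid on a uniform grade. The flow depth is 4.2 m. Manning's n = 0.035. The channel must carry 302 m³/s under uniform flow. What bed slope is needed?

S = 0.00892

With bottom width b = 4.65 m and side slope z = 2.5: A = (b + zy)y = (4.65 + 2.5×4.2)×4.2 = 63.63 m²; P = b + 2y√(1+z²) = 4.65 + 2×4.2×2.693 = 27.27 m.
Hydraulic radius R = A/P = 63.63/27.27 = 2.334 m.
From Manning's equation, S = [nQ / (1 A R^(2/3))]² = [0.035 × 302 / (1 × 63.63 × 2.334^(2/3))]² = 0.00892.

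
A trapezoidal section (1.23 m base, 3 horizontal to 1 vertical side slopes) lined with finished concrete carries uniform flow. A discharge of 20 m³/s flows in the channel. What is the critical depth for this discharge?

y_c = 1.37 m

At critical depth, Q² T / (g A³) = 1, i.e. A³/T = Q²/g = 20²/9.81 = 40.77.
At y = 1.1 m: A³/T = 15.8 — low.
At y = 1.71 m: A³/T = 112 — high.
At y = 1.37 m: A³/T = 41.43 — ≈ 40.77.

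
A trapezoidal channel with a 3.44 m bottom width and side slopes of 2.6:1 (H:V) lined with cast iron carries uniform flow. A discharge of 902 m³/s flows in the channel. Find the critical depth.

y_c = 6.92 m

At critical depth, Q² T / (g A³) = 1, i.e. A³/T = Q²/g = 902²/9.81 = 82940.
Try y = 6 m: A³/T = 43040 — too small.
Try y = 7.87 m: A³/T = 150000 — too large.
Try y = 6.92 m: A³/T = 82750 — ≈ 82940.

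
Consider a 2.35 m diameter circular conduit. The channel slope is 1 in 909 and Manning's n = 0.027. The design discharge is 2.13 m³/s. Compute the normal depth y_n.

y_n = 1.27 m

Manning's equation rearranged: A R^(2/3) = nQ / (1·√S) = 0.027 × 2.13 / (√0.0011) = 1.734.
At y = 1.11 m: A R^(2/3) = 1.38 — short.
At y = 1.27 m: A R^(2/3) = 1.732 — ≈ 1.734.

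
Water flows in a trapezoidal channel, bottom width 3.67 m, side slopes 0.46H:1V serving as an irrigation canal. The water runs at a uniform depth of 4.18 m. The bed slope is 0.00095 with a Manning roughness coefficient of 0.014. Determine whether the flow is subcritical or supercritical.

subcritical

With bottom width b = 3.67 m and side slope z = 0.46: A = (b + zy)y = (3.67 + 0.46×4.18)×4.18 = 23.38 m²; P = b + 2y√(1+z²) = 3.67 + 2×4.18×1.101 = 12.87 m.
Hydraulic radius R = A/P = 23.38/12.87 = 1.816 m.
V = (1/n) R^(2/3) √S = (1/0.014) × 1.816^(2/3) × √0.00095 = 3.277 m/s. Hydraulic depth D_h = A/T = 23.38/7.516 = 3.111 m.
Froude number Fr = V/√(g·D_h) = 3.277/√(9.81×3.111) = 0.593, which is less than 1, so the flow is subcritical.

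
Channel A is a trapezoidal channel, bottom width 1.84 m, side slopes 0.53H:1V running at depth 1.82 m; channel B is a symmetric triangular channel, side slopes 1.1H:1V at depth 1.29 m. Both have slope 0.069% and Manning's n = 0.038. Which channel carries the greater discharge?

Channel A: With bottom width b = 1.84 m and side slope z = 0.53: A = (b + zy)y = (1.84 + 0.53×1.82)×1.82 = 5.104 m²; P = b + 2y√(1+z²) = 1.84 + 2×1.82×1.132 = 5.96 m. Hydraulic radius R = A/P = 5.104/5.96 = 0.8565 m. Q_A = (1/0.038)·5.104·0.8565^(2/3)·√0.00069 = 3.182 m³/s.
Channel B: For a triangular section with side slope z = 1.1: A = zy² = 1.1×1.29² = 1.831 m²; P = 2y√(1+z²) = 2×1.29×1.487 = 3.835 m. Hydraulic radius R = A/P = 1.831/3.835 = 0.4773 m. Q_B = (1/0.038)·1.831·0.4773^(2/3)·√0.00069 = 0.7728 m³/s.
Q_A = 3.182 m³/s vs Q_B = 0.7728 m³/s, so channel A carries more.

channel A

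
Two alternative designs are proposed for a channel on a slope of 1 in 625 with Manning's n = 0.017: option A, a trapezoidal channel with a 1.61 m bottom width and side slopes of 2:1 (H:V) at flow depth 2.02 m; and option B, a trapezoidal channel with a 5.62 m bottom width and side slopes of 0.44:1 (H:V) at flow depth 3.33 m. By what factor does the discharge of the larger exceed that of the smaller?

2.95

Channel A: With bottom width b = 1.61 m and side slope z = 2: A = (b + zy)y = (1.61 + 2×2.02)×2.02 = 11.41 m²; P = b + 2y√(1+z²) = 1.61 + 2×2.02×2.236 = 10.64 m. Hydraulic radius R = A/P = 11.41/10.64 = 1.072 m. Q_A = (1/0.017)·11.41·1.072^(2/3)·√0.0016 = 28.13 m³/s.
Channel B: With bottom width b = 5.62 m and side slope z = 0.44: A = (b + zy)y = (5.62 + 0.44×3.33)×3.33 = 23.59 m²; P = b + 2y√(1+z²) = 5.62 + 2×3.33×1.093 = 12.9 m. Hydraulic radius R = A/P = 23.59/12.9 = 1.83 m. Q_B = (1/0.017)·23.59·1.83^(2/3)·√0.0016 = 83.04 m³/s.
The larger discharge is 83.04 m³/s and the smaller is 28.13 m³/s; the ratio is 2.95.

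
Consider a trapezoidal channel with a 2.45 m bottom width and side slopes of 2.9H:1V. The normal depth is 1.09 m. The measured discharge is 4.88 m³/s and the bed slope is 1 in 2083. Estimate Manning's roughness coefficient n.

With bottom width b = 2.45 m and side slope z = 2.9: A = (b + zy)y = (2.45 + 2.9×1.09)×1.09 = 6.116 m²; P = b + 2y√(1+z²) = 2.45 + 2×1.09×3.068 = 9.137 m.
Hydraulic radius R = A/P = 6.116/9.137 = 0.6693 m.
Rearranging Manning's equation: n = (1/Q) A R^(2/3) S^(1/2) = (1/4.88) × 6.116 × 0.6693^(2/3) × √0.0004801 = 0.021.

n = 0.021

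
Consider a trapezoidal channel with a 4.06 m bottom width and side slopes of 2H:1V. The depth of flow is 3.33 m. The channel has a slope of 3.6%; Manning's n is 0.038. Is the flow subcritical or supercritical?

With bottom width b = 4.06 m and side slope z = 2: A = (b + zy)y = (4.06 + 2×3.33)×3.33 = 35.7 m²; P = b + 2y√(1+z²) = 4.06 + 2×3.33×2.236 = 18.95 m.
Hydraulic radius R = A/P = 35.7/18.95 = 1.884 m.
V = (1/n) R^(2/3) √S = (1/0.038) × 1.884^(2/3) × √0.036 = 7.615 m/s. Hydraulic depth D_h = A/T = 35.7/17.38 = 2.054 m.
Froude number Fr = V/√(g·D_h) = 7.615/√(9.81×2.054) = 1.7, which is greater than 1, so the flow is supercritical.

supercritical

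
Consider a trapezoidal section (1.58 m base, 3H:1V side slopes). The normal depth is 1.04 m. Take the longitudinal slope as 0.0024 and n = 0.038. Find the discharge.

Q = 4.48 m³/s

With bottom width b = 1.58 m and side slope z = 3: A = (b + zy)y = (1.58 + 3×1.04)×1.04 = 4.888 m²; P = b + 2y√(1+z²) = 1.58 + 2×1.04×3.162 = 8.158 m.
Hydraulic radius R = A/P = 4.888/8.158 = 0.5992 m.
Manning's equation: Q = (1/n) A R^(2/3) S^(1/2) = (1/0.038) × 4.888 × 0.5992^(2/3) × 0.0024^(1/2) = 4.48 m³/s.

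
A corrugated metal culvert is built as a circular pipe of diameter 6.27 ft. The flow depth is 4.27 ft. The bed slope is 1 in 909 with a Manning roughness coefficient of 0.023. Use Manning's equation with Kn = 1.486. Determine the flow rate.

Q = 72.1 ft³/s

For a circular section of diameter D = 6.27 ft at depth y = 4.27 ft, the central angle is θ = 2 arccos(1 − 2y/D) = 3.883 rad. Then A = (D²/8)(θ − sin θ) = 22.4 ft² and P = Dθ/2 = 12.17 ft.
Hydraulic radius R = A/P = 22.4/12.17 = 1.84 ft.
Manning's equation: Q = (1.486/n) A R^(2/3) S^(1/2) = (1.486/0.023) × 22.4 × 1.84^(2/3) × 0.0011^(1/2) = 72.1 ft³/s.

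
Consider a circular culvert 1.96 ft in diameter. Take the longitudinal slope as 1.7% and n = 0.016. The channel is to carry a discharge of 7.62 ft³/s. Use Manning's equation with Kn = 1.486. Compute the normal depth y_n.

y_n = 0.782 ft

Manning's equation rearranged: A R^(2/3) = nQ / (1.486·√S) = 0.016 × 7.62 / (1.486 × √0.017) = 0.6293.
Try y = 0.625 ft: A R^(2/3) = 0.4131 — short.
Try y = 0.957 ft: A R^(2/3) = 0.9004 — over.
Try y = 0.782 ft: A R^(2/3) = 0.629 — ≈ 0.6293.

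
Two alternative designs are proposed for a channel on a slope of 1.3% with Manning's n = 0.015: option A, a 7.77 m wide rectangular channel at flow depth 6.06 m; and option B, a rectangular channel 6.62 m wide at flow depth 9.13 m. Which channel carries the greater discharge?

Channel A: Flow area A = b·y = 7.77 × 6.06 = 47.09 m². Wetted perimeter P = b + 2y = 7.77 + 2×6.06 = 19.89 m. Hydraulic radius R = A/P = 47.09/19.89 = 2.367 m. Q_A = (1/0.015)·47.09·2.367^(2/3)·√0.013 = 635.7 m³/s.
Channel B: Flow area A = b·y = 6.62 × 9.13 = 60.44 m². Wetted perimeter P = b + 2y = 6.62 + 2×9.13 = 24.88 m. Hydraulic radius R = A/P = 60.44/24.88 = 2.429 m. Q_B = (1/0.015)·60.44·2.429^(2/3)·√0.013 = 830.2 m³/s.
Q_A = 635.7 m³/s vs Q_B = 830.2 m³/s, so channel B carries more.

channel B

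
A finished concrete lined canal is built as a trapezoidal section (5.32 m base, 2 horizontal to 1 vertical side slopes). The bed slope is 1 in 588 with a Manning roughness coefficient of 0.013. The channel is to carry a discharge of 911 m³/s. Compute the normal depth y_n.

y_n = 6.65 m

Manning's equation rearranged: A R^(2/3) = nQ / (1·√S) = 0.013 × 911 / (√0.001701) = 287.2.
At y = 5.47 m: A R^(2/3) = 184.4 — short.
At y = 7.31 m: A R^(2/3) = 357.1 — over.
At y = 6.65 m: A R^(2/3) = 287.2 — ≈ 287.2.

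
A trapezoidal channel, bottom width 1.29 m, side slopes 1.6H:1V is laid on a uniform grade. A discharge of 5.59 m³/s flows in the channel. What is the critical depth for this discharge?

At critical depth, Q² T / (g A³) = 1, i.e. A³/T = Q²/g = 5.59²/9.81 = 3.185.
Try y = 1.12 m: A³/T = 8.439 — over.
Try y = 0.631 m: A³/T = 0.9233 — short.
Try y = 0.875 m: A³/T = 3.188 — ≈ 3.185.

y_c = 0.875 m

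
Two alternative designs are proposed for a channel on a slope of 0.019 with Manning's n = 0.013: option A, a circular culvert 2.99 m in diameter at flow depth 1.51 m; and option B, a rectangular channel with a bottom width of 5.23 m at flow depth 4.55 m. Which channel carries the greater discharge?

Channel A: For a circular section of diameter D = 2.99 m at depth y = 1.51 m, the central angle is θ = 2 arccos(1 − 2y/D) = 3.162 rad. Then A = (D²/8)(θ − sin θ) = 3.556 m² and P = Dθ/2 = 4.727 m. Hydraulic radius R = A/P = 3.556/4.727 = 0.7522 m. Q_A = (1/0.013)·3.556·0.7522^(2/3)·√0.019 = 31.18 m³/s.
Channel B: Flow area A = b·y = 5.23 × 4.55 = 23.8 m². Wetted perimeter P = b + 2y = 5.23 + 2×4.55 = 14.33 m. Hydraulic radius R = A/P = 23.8/14.33 = 1.661 m. Q_B = (1/0.013)·23.8·1.661^(2/3)·√0.019 = 353.8 m³/s.
Q_A = 31.18 m³/s vs Q_B = 353.8 m³/s, so channel B carries more.

channel B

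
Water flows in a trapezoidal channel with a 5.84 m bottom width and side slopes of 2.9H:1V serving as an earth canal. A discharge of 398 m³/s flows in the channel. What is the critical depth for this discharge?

At critical depth, Q² T / (g A³) = 1, i.e. A³/T = Q²/g = 398²/9.81 = 16150.
Try y = 5.4 m: A³/T = 42110 — over.
Try y = 3.35 m: A³/T = 5599 — short.
Try y = 4.32 m: A³/T = 16170 — ≈ 16150.

y_c = 4.32 m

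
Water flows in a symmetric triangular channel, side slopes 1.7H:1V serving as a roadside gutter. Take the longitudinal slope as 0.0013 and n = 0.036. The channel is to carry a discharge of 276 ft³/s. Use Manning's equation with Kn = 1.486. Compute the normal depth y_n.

y_n = 7.17 ft

Manning's equation rearranged: A R^(2/3) = nQ / (1.486·√S) = 0.036 × 276 / (1.486 × √0.0013) = 185.4.
Try y = 8.95 ft: A R^(2/3) = 334.9 — high.
Try y = 5.2 ft: A R^(2/3) = 78.72 — low.
Try y = 7.17 ft: A R^(2/3) = 185.4 — matches.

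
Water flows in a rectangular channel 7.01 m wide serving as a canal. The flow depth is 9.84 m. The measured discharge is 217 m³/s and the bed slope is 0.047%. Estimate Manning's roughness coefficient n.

n = 0.013

Flow area A = b·y = 7.01 × 9.84 = 68.98 m². Wetted perimeter P = b + 2y = 7.01 + 2×9.84 = 26.69 m.
Hydraulic radius R = A/P = 68.98/26.69 = 2.584 m.
Rearranging Manning's equation: n = (1/Q) A R^(2/3) S^(1/2) = (1/217) × 68.98 × 2.584^(2/3) × √0.00047 = 0.013.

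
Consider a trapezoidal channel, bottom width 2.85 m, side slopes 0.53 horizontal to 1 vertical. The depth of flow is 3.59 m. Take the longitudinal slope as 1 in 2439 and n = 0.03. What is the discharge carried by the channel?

Q = 15.5 m³/s

With bottom width b = 2.85 m and side slope z = 0.53: A = (b + zy)y = (2.85 + 0.53×3.59)×3.59 = 17.06 m²; P = b + 2y√(1+z²) = 2.85 + 2×3.59×1.132 = 10.98 m.
Hydraulic radius R = A/P = 17.06/10.98 = 1.554 m.
Manning's equation: Q = (1/n) A R^(2/3) S^(1/2) = (1/0.03) × 17.06 × 1.554^(2/3) × 0.00041^(1/2) = 15.5 m³/s.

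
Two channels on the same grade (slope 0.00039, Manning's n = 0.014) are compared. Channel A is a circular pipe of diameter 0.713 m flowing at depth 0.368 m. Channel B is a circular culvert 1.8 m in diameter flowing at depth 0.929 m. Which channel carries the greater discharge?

channel B

Channel A: For a circular section of diameter D = 0.713 m at depth y = 0.368 m, the central angle is θ = 2 arccos(1 − 2y/D) = 3.206 rad. Then A = (D²/8)(θ − sin θ) = 0.2078 m² and P = Dθ/2 = 1.143 m. Hydraulic radius R = A/P = 0.2078/1.143 = 0.1818 m. Q_A = (1/0.014)·0.2078·0.1818^(2/3)·√0.00039 = 0.0941 m³/s.
Channel B: For a circular section of diameter D = 1.8 m at depth y = 0.929 m, the central angle is θ = 2 arccos(1 − 2y/D) = 3.206 rad. Then A = (D²/8)(θ − sin θ) = 1.325 m² and P = Dθ/2 = 2.885 m. Hydraulic radius R = A/P = 1.325/2.885 = 0.459 m. Q_B = (1/0.014)·1.325·0.459^(2/3)·√0.00039 = 1.112 m³/s.
Q_A = 0.0941 m³/s vs Q_B = 1.112 m³/s, so channel B carries more.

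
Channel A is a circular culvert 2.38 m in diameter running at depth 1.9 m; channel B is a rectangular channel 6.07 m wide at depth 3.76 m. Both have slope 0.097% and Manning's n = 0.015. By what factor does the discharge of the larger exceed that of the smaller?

Channel A: For a circular section of diameter D = 2.38 m at depth y = 1.9 m, the central angle is θ = 2 arccos(1 − 2y/D) = 4.42 rad. Then A = (D²/8)(θ − sin θ) = 3.808 m² and P = Dθ/2 = 5.26 m. Hydraulic radius R = A/P = 3.808/5.26 = 0.7239 m. Q_A = (1/0.015)·3.808·0.7239^(2/3)·√0.00097 = 6.374 m³/s.
Channel B: Flow area A = b·y = 6.07 × 3.76 = 22.82 m². Wetted perimeter P = b + 2y = 6.07 + 2×3.76 = 13.59 m. Hydraulic radius R = A/P = 22.82/13.59 = 1.679 m. Q_B = (1/0.015)·22.82·1.679^(2/3)·√0.00097 = 66.95 m³/s.
The larger discharge is 66.95 m³/s and the smaller is 6.374 m³/s; the ratio is 10.5.

10.5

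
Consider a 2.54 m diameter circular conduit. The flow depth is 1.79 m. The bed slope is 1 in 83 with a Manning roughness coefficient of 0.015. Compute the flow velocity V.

For a circular section of diameter D = 2.54 m at depth y = 1.79 m, the central angle is θ = 2 arccos(1 − 2y/D) = 3.985 rad. Then A = (D²/8)(θ − sin θ) = 3.816 m² and P = Dθ/2 = 5.061 m.
Hydraulic radius R = A/P = 3.816/5.061 = 0.754 m.
From Manning's equation, V = (1/n) R^(2/3) S^(1/2) = (1/0.015) × 0.754^(2/3) × 0.01205^(1/2) = 6.06 m/s.

V = 6.06 m/s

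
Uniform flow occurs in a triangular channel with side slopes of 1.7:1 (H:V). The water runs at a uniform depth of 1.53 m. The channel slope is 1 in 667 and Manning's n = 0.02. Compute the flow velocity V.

V = 1.47 m/s

For a triangular section with side slope z = 1.7: A = zy² = 1.7×1.53² = 3.98 m²; P = 2y√(1+z²) = 2×1.53×1.972 = 6.035 m.
Hydraulic radius R = A/P = 3.98/6.035 = 0.6594 m.
From Manning's equation, V = (1/n) R^(2/3) S^(1/2) = (1/0.02) × 0.6594^(2/3) × 0.001499^(1/2) = 1.47 m/s.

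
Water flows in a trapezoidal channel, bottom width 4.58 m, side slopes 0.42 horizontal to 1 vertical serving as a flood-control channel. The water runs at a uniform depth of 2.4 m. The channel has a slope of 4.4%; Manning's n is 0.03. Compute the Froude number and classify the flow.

With bottom width b = 4.58 m and side slope z = 0.42: A = (b + zy)y = (4.58 + 0.42×2.4)×2.4 = 13.41 m²; P = b + 2y√(1+z²) = 4.58 + 2×2.4×1.085 = 9.786 m.
Hydraulic radius R = A/P = 13.41/9.786 = 1.37 m.
V = (1/n) R^(2/3) √S = (1/0.03) × 1.37^(2/3) × √0.044 = 8.627 m/s. Hydraulic depth D_h = A/T = 13.41/6.596 = 2.033 m.
Froude number Fr = V/√(g·D_h) = 8.627/√(9.81×2.033) = 1.93, which is greater than 1, so the flow is supercritical.

supercritical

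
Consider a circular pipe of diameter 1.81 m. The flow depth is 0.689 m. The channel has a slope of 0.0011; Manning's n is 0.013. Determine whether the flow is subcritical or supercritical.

For a circular section of diameter D = 1.81 m at depth y = 0.689 m, the central angle is θ = 2 arccos(1 − 2y/D) = 2.66 rad. Then A = (D²/8)(θ − sin θ) = 0.8993 m² and P = Dθ/2 = 2.407 m.
Hydraulic radius R = A/P = 0.8993/2.407 = 0.3736 m.
V = (1/n) R^(2/3) √S = (1/0.013) × 0.3736^(2/3) × √0.0011 = 1.323 m/s. Hydraulic depth D_h = A/T = 0.8993/1.758 = 0.5116 m.
Froude number Fr = V/√(g·D_h) = 1.323/√(9.81×0.5116) = 0.591, which is less than 1, so the flow is subcritical.

subcritical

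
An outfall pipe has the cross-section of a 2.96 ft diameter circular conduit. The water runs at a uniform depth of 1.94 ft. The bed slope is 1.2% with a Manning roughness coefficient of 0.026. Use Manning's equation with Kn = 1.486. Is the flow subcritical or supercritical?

subcritical

For a circular section of diameter D = 2.96 ft at depth y = 1.94 ft, the central angle is θ = 2 arccos(1 − 2y/D) = 3.774 rad. Then A = (D²/8)(θ − sin θ) = 4.78 ft² and P = Dθ/2 = 5.585 ft.
Hydraulic radius R = A/P = 4.78/5.585 = 0.8559 ft.
V = (1.486/n) R^(2/3) √S = (1.486/0.026) × 0.8559^(2/3) × √0.012 = 5.644 ft/s. Hydraulic depth D_h = A/T = 4.78/2.813 = 1.699 ft.
Froude number Fr = V/√(g·D_h) = 5.644/√(32.2×1.699) = 0.763, which is less than 1, so the flow is subcritical.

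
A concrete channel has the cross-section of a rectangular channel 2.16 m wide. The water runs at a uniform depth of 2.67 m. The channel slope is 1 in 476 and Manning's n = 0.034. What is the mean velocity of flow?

V = 1.13 m/s

Flow area A = b·y = 2.16 × 2.67 = 5.767 m². Wetted perimeter P = b + 2y = 2.16 + 2×2.67 = 7.5 m.
Hydraulic radius R = A/P = 5.767/7.5 = 0.769 m.
From Manning's equation, V = (1/n) R^(2/3) S^(1/2) = (1/0.034) × 0.769^(2/3) × 0.002101^(1/2) = 1.13 m/s.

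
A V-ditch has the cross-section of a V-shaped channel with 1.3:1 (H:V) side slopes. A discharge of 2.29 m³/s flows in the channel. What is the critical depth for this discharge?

At critical depth, Q² T / (g A³) = 1, i.e. A³/T = Q²/g = 2.29²/9.81 = 0.5346.
At y = 0.994 m: A³/T = 0.82 — over.
At y = 0.632 m: A³/T = 0.0852 — short.
At y = 0.912 m: A³/T = 0.5331 — matches.

y_c = 0.912 m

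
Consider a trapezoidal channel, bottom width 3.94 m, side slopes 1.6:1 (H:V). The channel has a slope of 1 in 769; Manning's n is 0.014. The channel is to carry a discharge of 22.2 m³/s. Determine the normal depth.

Manning's equation rearranged: A R^(2/3) = nQ / (1·√S) = 0.014 × 22.2 / (√0.0013) = 8.619.
Trying y = 1.08 m: A R^(2/3) = 5.114 — short.
Trying y = 1.66 m: A R^(2/3) = 11.48 — over.
Trying y = 1.43 m: A R^(2/3) = 8.63 — close enough.

y_n = 1.43 m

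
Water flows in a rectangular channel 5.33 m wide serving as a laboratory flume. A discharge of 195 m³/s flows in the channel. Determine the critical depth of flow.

y_c = 5.15 m

For a rectangular channel, critical depth y_c = (q²/g)^(1/3) where q = Q/b = 195/5.33 = 36.59 m²/s.
So y_c = (36.59²/9.81)^(1/3) = 5.15 m.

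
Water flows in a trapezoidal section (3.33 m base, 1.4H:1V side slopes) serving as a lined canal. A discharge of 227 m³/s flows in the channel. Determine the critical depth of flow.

y_c = 4.53 m

At critical depth, Q² T / (g A³) = 1, i.e. A³/T = Q²/g = 227²/9.81 = 5253.
At y = 5.49 m: A³/T = 11830 — high.
At y = 4.53 m: A³/T = 5252 — matches.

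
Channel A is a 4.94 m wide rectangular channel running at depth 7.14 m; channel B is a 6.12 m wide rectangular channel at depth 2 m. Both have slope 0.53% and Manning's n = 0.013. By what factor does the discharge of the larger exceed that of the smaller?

Channel A: Flow area A = b·y = 4.94 × 7.14 = 35.27 m². Wetted perimeter P = b + 2y = 4.94 + 2×7.14 = 19.22 m. Hydraulic radius R = A/P = 35.27/19.22 = 1.835 m. Q_A = (1/0.013)·35.27·1.835^(2/3)·√0.0053 = 296.1 m³/s.
Channel B: Flow area A = b·y = 6.12 × 2 = 12.24 m². Wetted perimeter P = b + 2y = 6.12 + 2×2 = 10.12 m. Hydraulic radius R = A/P = 12.24/10.12 = 1.209 m. Q_B = (1/0.013)·12.24·1.209^(2/3)·√0.0053 = 77.81 m³/s.
The larger discharge is 296.1 m³/s and the smaller is 77.81 m³/s; the ratio is 3.81.

3.81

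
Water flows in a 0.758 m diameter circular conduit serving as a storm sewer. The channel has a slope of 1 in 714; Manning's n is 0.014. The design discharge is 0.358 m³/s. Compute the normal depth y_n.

y_n = 0.562 m

Manning's equation rearranged: A R^(2/3) = nQ / (1·√S) = 0.014 × 0.358 / (√0.001401) = 0.1339.
Trying y = 0.705 m: A R^(2/3) = 0.1601 — over.
Trying y = 0.425 m: A R^(2/3) = 0.08995 — short.
Trying y = 0.562 m: A R^(2/3) = 0.1339 — close enough.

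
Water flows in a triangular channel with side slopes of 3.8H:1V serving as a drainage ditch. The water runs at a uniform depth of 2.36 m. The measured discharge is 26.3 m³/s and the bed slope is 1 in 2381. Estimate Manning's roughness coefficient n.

For a triangular section with side slope z = 3.8: A = zy² = 3.8×2.36² = 21.16 m²; P = 2y√(1+z²) = 2×2.36×3.929 = 18.55 m.
Hydraulic radius R = A/P = 21.16/18.55 = 1.141 m.
Rearranging Manning's equation: n = (1/Q) A R^(2/3) S^(1/2) = (1/26.3) × 21.16 × 1.141^(2/3) × √0.00042 = 0.018.

n = 0.018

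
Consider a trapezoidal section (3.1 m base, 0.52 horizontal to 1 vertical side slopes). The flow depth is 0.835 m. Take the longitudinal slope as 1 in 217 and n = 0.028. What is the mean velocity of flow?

With bottom width b = 3.1 m and side slope z = 0.52: A = (b + zy)y = (3.1 + 0.52×0.835)×0.835 = 2.951 m²; P = b + 2y√(1+z²) = 3.1 + 2×0.835×1.127 = 4.982 m.
Hydraulic radius R = A/P = 2.951/4.982 = 0.5923 m.
From Manning's equation, V = (1/n) R^(2/3) S^(1/2) = (1/0.028) × 0.5923^(2/3) × 0.004608^(1/2) = 1.71 m/s.

V = 1.71 m/s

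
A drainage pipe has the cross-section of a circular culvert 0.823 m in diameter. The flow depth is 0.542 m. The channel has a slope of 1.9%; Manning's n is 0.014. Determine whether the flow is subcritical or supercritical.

For a circular section of diameter D = 0.823 m at depth y = 0.542 m, the central angle is θ = 2 arccos(1 − 2y/D) = 3.787 rad. Then A = (D²/8)(θ − sin θ) = 0.3716 m² and P = Dθ/2 = 1.558 m.
Hydraulic radius R = A/P = 0.3716/1.558 = 0.2384 m.
V = (1/n) R^(2/3) √S = (1/0.014) × 0.2384^(2/3) × √0.019 = 3.786 m/s. Hydraulic depth D_h = A/T = 0.3716/0.7805 = 0.476 m.
Froude number Fr = V/√(g·D_h) = 3.786/√(9.81×0.476) = 1.75, which is greater than 1, so the flow is supercritical.

supercritical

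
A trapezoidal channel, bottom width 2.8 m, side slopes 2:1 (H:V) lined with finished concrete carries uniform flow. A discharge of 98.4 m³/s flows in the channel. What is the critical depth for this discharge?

y_c = 2.84 m

At critical depth, Q² T / (g A³) = 1, i.e. A³/T = Q²/g = 98.4²/9.81 = 987.
Try y = 3.57 m: A³/T = 2616 — high.
Try y = 2.5 m: A³/T = 579.3 — low.
Try y = 2.84 m: A³/T = 986.5 — close enough.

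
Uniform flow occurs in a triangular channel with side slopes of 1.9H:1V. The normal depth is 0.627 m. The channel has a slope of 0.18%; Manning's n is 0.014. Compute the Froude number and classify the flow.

subcritical

For a triangular section with side slope z = 1.9: A = zy² = 1.9×0.627² = 0.7469 m²; P = 2y√(1+z²) = 2×0.627×2.147 = 2.692 m.
Hydraulic radius R = A/P = 0.7469/2.692 = 0.2774 m.
V = (1/n) R^(2/3) √S = (1/0.014) × 0.2774^(2/3) × √0.0018 = 1.289 m/s. Hydraulic depth D_h = A/T = 0.7469/2.383 = 0.3135 m.
Froude number Fr = V/√(g·D_h) = 1.289/√(9.81×0.3135) = 0.735, which is less than 1, so the flow is subcritical.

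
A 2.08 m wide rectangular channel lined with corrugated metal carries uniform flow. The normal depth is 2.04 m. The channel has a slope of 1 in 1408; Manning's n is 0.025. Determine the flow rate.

Q = 3.53 m³/s

Flow area A = b·y = 2.08 × 2.04 = 4.243 m². Wetted perimeter P = b + 2y = 2.08 + 2×2.04 = 6.16 m.
Hydraulic radius R = A/P = 4.243/6.16 = 0.6888 m.
Manning's equation: Q = (1/n) A R^(2/3) S^(1/2) = (1/0.025) × 4.243 × 0.6888^(2/3) × 0.0007102^(1/2) = 3.53 m³/s.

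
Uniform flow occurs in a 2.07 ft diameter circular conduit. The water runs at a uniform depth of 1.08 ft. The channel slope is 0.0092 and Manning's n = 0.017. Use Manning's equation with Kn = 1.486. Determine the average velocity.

For a circular section of diameter D = 2.07 ft at depth y = 1.08 ft, the central angle is θ = 2 arccos(1 − 2y/D) = 3.229 rad. Then A = (D²/8)(θ − sin θ) = 1.776 ft² and P = Dθ/2 = 3.342 ft.
Hydraulic radius R = A/P = 1.776/3.342 = 0.5314 ft.
From Manning's equation, V = (1.486/n) R^(2/3) S^(1/2) = (1.486/0.017) × 0.5314^(2/3) × 0.0092^(1/2) = 5.5 ft/s.

V = 5.5 ft/s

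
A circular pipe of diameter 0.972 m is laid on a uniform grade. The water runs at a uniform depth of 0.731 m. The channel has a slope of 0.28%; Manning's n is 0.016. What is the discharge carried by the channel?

Q = 0.874 m³/s

For a circular section of diameter D = 0.972 m at depth y = 0.731 m, the central angle is θ = 2 arccos(1 − 2y/D) = 4.198 rad. Then A = (D²/8)(θ − sin θ) = 0.5986 m² and P = Dθ/2 = 2.04 m.
Hydraulic radius R = A/P = 0.5986/2.04 = 0.2934 m.
Manning's equation: Q = (1/n) A R^(2/3) S^(1/2) = (1/0.016) × 0.5986 × 0.2934^(2/3) × 0.0028^(1/2) = 0.874 m³/s.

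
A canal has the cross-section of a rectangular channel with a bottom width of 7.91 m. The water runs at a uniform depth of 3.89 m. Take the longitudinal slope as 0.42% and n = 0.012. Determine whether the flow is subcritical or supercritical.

supercritical

Flow area A = b·y = 7.91 × 3.89 = 30.77 m². Wetted perimeter P = b + 2y = 7.91 + 2×3.89 = 15.69 m.
Hydraulic radius R = A/P = 30.77/15.69 = 1.961 m.
V = (1/n) R^(2/3) √S = (1/0.012) × 1.961^(2/3) × √0.0042 = 8.461 m/s. Hydraulic depth D_h = A/T = 30.77/7.91 = 3.89 m.
Froude number Fr = V/√(g·D_h) = 8.461/√(9.81×3.89) = 1.37, which is greater than 1, so the flow is supercritical.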